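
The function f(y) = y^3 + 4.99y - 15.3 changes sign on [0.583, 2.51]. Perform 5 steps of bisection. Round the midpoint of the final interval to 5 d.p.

1.81748

f(0.583000) = -12.192675, f(2.510000) = 13.038151 (opposite signs)
step 1: m = 1.546500, f(m) = -3.884259 < 0 → root in [1.546500, 2.510000]
step 2: m = 2.028250, f(m) = 3.164778 > 0 → root in [1.546500, 2.028250]
step 3: m = 1.787375, f(m) = -0.670855 < 0 → root in [1.787375, 2.028250]
step 4: m = 1.907812, f(m) = 1.163942 > 0 → root in [1.787375, 1.907812]
step 5: m = 1.847594, f(m) = 0.226444 > 0 → root in [1.787375, 1.847594]
Midpoint of [1.787375, 1.847594] = 1.817484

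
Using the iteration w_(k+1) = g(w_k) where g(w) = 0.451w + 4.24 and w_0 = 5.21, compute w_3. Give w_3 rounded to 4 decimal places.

w_1 = g(5.210000) = 6.589710
w_2 = g(6.589710) = 7.211959
w_3 = g(7.211959) = 7.492594

7.4926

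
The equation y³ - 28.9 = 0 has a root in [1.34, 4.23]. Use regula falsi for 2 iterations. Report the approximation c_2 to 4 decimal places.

f(1.340000) = -26.493896, f(4.230000) = 46.786967
step 1: c = 2.384848, f(c) = -15.336178 < 0 → new bracket [2.384848, 4.230000]
step 2: c = 2.840356, f(c) = -5.985086 < 0 → new bracket [2.840356, 4.230000]

2.8404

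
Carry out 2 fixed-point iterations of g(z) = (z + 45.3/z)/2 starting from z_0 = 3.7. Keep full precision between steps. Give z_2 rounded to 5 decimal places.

z_1 = g(3.700000) = 7.971622
z_2 = g(7.971622) = 6.827140

6.82714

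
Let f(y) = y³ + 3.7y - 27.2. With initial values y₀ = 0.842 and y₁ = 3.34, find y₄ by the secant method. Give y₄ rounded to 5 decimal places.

Secant update: y_(k+1) = y_k − f(y_k)·(y_k − y_(k-1))/(f(y_k) − f(y_(k-1))).
f(y_0) = -23.487652, f(y_1) = 22.417704
y_2 = 3.340000 - (22.417704)·(3.340000 - 0.842000)/(22.417704 - (-23.487652)) = 2.120111; f(y_2) = -9.825959
y_3 = 2.120111 - (-9.825959)·(2.120111 - 3.340000)/(-9.825959 - (22.417704)) = 2.491861; f(y_3) = -2.507221
y_4 = 2.491861 - (-2.507221)·(2.491861 - 2.120111)/(-2.507221 - (-9.825959)) = 2.619214; f(y_4) = 0.459628

2.61921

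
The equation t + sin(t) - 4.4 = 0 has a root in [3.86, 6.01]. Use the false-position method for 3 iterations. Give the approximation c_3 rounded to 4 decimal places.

f(3.860000) = -1.198186, f(6.010000) = 1.340200
step 1: c = 4.874858, f(c) = -0.511973 < 0 → new bracket [4.874858, 6.010000]
step 2: c = 5.188631, f(c) = -0.100093 < 0 → new bracket [5.188631, 6.010000]
step 3: c = 5.245712, f(c) = -0.015410 < 0 → new bracket [5.245712, 6.010000]

5.2457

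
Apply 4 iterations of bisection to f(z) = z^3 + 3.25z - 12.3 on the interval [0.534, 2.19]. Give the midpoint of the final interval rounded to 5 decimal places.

f(0.534000) = -10.412227, f(2.190000) = 5.320959 (opposite signs)
step 1: m = 1.362000, f(m) = -5.346930 < 0 → root in [1.362000, 2.190000]
step 2: m = 1.776000, f(m) = -0.926183 < 0 → root in [1.776000, 2.190000]
step 3: m = 1.983000, f(m) = 1.942479 > 0 → root in [1.776000, 1.983000]
step 4: m = 1.879500, f(m) = 0.447747 > 0 → root in [1.776000, 1.879500]
Midpoint of [1.776000, 1.879500] = 1.827750

1.82775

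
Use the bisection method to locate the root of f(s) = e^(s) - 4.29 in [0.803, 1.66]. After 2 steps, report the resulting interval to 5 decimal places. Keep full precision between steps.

[1.44575, 1.66000]

f(0.803000) = -2.057772, f(1.660000) = 0.969311 (opposite signs)
step 1: m = 1.231500, f(m) = -0.863635 < 0 → root in [1.231500, 1.660000]
step 2: m = 1.445750, f(m) = -0.044965 < 0 → root in [1.445750, 1.660000]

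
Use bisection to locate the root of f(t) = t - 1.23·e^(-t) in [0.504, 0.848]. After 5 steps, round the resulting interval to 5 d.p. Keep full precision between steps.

[0.64375, 0.65450]

f(0.504000) = -0.239055, f(0.848000) = 0.321227 (opposite signs)
step 1: m = 0.676000, f(m) = 0.050364 > 0 → root in [0.504000, 0.676000]
step 2: m = 0.590000, f(m) = -0.091823 < 0 → root in [0.590000, 0.676000]
step 3: m = 0.633000, f(m) = -0.020126 < 0 → root in [0.633000, 0.676000]
step 4: m = 0.654500, f(m) = 0.015267 > 0 → root in [0.633000, 0.654500]
step 5: m = 0.643750, f(m) = -0.002392 < 0 → root in [0.643750, 0.654500]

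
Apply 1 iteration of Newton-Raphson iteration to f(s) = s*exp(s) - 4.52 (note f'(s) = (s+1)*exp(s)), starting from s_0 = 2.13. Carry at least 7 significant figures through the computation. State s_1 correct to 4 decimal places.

s_0 = 2.130000: f = 13.403666, f' = 26.338533 → s_1 = 2.130000 - (13.403666)/(26.338533) = 1.621101

1.6211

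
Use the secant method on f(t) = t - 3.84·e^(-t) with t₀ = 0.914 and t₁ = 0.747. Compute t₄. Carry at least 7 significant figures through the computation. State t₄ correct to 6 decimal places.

1.179944

f(t_0) = -0.625523, f(t_1) = -1.072337
t_2 = 0.747000 - (-1.072337)·(0.747000 - 0.914000)/(-1.072337 - (-0.625523)) = 1.147793; f(t_2) = -0.070778
t_3 = 1.147793 - (-0.070778)·(1.147793 - 0.747000)/(-0.070778 - (-1.072337)) = 1.176116; f(t_3) = -0.008425
t_4 = 1.176116 - (-0.008425)·(1.176116 - 1.147793)/(-0.008425 - (-0.070778)) = 1.179944; f(t_4) = -0.000073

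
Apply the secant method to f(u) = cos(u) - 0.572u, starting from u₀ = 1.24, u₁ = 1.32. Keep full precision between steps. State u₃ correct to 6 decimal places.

Secant update: u_(k+1) = u_k − f(u_k)·(u_k − u_(k-1))/(f(u_k) − f(u_(k-1))).
f(u_0) = -0.384484, f(u_1) = -0.506865
u_2 = 1.320000 - (-0.506865)·(1.320000 - 1.240000)/(-0.506865 - (-0.384484)) = 0.988664; f(u_2) = -0.015710
u_3 = 0.988664 - (-0.015710)·(0.988664 - 1.320000)/(-0.015710 - (-0.506865)) = 0.978066; f(u_3) = -0.000826

0.978066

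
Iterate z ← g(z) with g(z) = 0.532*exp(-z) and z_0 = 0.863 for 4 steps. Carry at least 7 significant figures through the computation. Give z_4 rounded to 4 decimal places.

z_1 = g(0.863000) = 0.224448
z_2 = g(0.224448) = 0.425045
z_3 = g(0.425045) = 0.347790
z_4 = g(0.347790) = 0.375724

0.3757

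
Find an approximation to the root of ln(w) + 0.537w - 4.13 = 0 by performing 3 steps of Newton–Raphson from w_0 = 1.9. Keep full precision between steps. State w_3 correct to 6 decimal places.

4.778254

Newton update: w ← w − f(w)/f'(w).
f'(w) = 1/w + 0.537
w_0 = 1.900000: f = -2.467846, f' = 1.063316 → w_1 = 1.900000 - (-2.467846)/(1.063316) = 4.220897
w_1 = 4.220897: f = -0.423331, f' = 0.773916 → w_2 = 4.220897 - (-0.423331)/(0.773916) = 4.767895
w_2 = 4.767895: f = -0.007736, f' = 0.746736 → w_3 = 4.767895 - (-0.007736)/(0.746736) = 4.778254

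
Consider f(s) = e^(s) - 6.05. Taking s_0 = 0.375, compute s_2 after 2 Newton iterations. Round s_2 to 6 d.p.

2.709846

f'(s) = e^(s)
s_0 = 0.375000: f = -4.595009, f' = 1.454991 → s_1 = 0.375000 - (-4.595009)/(1.454991) = 3.533100
s_1 = 3.533100: f = 28.179921, f' = 34.229921 → s_2 = 3.533100 - (28.179921)/(34.229921) = 2.709846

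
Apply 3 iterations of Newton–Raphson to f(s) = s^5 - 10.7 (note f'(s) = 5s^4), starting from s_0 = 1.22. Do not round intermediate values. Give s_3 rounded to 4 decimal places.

Newton update: s ← s − f(s)/f'(s).
s_0 = 1.220000: f = -7.997292, f' = 11.076673 → s_1 = 1.220000 - (-7.997292)/(11.076673) = 1.941994
s_1 = 1.941994: f = 16.921005, f' = 71.115060 → s_2 = 1.941994 - (16.921005)/(71.115060) = 1.704056
s_2 = 1.704056: f = 3.668745, f' = 42.160435 → s_3 = 1.704056 - (3.668745)/(42.160435) = 1.617037

1.6170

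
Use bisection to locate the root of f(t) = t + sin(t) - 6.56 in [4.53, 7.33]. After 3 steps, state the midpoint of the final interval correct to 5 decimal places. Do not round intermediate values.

f(4.530000) = -3.013413, f(7.330000) = 1.635834 (opposite signs)
step 1: m = 5.930000, f(m) = -0.975888 < 0 → root in [5.930000, 7.330000]
step 2: m = 6.630000, f(m) = 0.409904 > 0 → root in [5.930000, 6.630000]
step 3: m = 6.280000, f(m) = -0.283185 < 0 → root in [6.280000, 6.630000]
Midpoint of [6.280000, 6.630000] = 6.455000

6.45500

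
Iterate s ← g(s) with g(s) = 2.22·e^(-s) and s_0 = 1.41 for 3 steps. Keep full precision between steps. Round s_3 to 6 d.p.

s_1 = g(1.410000) = 0.541998
s_2 = g(0.541998) = 1.291119
s_3 = g(1.291119) = 0.610418

0.610418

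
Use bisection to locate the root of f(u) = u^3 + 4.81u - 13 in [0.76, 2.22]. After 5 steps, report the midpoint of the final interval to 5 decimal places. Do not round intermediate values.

1.69531

f(0.760000) = -8.905424, f(2.220000) = 8.619248 (opposite signs)
step 1: m = 1.490000, f(m) = -2.525151 < 0 → root in [1.490000, 2.220000]
step 2: m = 1.855000, f(m) = 2.305651 > 0 → root in [1.490000, 1.855000]
step 3: m = 1.672500, f(m) = -0.276864 < 0 → root in [1.672500, 1.855000]
step 4: m = 1.763750, f(m) = 0.970336 > 0 → root in [1.672500, 1.763750]
step 5: m = 1.718125, f(m) = 0.336006 > 0 → root in [1.672500, 1.718125]
Midpoint of [1.672500, 1.718125] = 1.695313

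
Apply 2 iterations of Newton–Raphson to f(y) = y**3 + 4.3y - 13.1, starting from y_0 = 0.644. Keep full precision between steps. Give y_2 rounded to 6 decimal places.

Newton update: y ← y − f(y)/f'(y).
f'(y) = 3y**2 + 4.3
y_0 = 0.644000: f = -10.063710, f' = 5.544208 → y_1 = 0.644000 - (-10.063710)/(5.544208) = 2.459175
y_1 = 2.459175: f = 12.346425, f' = 22.442631 → y_2 = 2.459175 - (12.346425)/(22.442631) = 1.909043

1.909043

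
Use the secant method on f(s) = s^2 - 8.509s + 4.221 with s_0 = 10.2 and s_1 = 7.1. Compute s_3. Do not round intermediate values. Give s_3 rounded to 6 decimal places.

8.010862

Secant update: s_(k+1) = s_k − f(s_k)·(s_k − s_(k-1))/(f(s_k) − f(s_(k-1))).
f(s_0) = 21.469200, f(s_1) = -5.782900
s_2 = 7.100000 - (-5.782900)·(7.100000 - 10.200000)/(-5.782900 - (21.469200)) = 7.757820; f(s_2) = -1.606516
s_3 = 7.757820 - (-1.606516)·(7.757820 - 7.100000)/(-1.606516 - (-5.782900)) = 8.010862; f(s_3) = 0.230486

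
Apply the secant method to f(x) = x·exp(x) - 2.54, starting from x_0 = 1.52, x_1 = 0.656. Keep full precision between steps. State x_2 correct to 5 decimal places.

0.84988

f(x_0) = 4.409782, f(x_1) = -1.275843
x_2 = 0.656000 - (-1.275843)·(0.656000 - 1.520000)/(-1.275843 - (4.409782)) = 0.849880; f(x_2) = -0.551820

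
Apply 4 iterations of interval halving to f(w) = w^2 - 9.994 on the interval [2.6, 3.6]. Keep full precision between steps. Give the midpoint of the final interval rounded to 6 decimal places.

3.131250

f(2.600000) = -3.234000, f(3.600000) = 2.966000 (opposite signs)
step 1: m = 3.100000, f(m) = -0.384000 < 0 → root in [3.100000, 3.600000]
step 2: m = 3.350000, f(m) = 1.228500 > 0 → root in [3.100000, 3.350000]
step 3: m = 3.225000, f(m) = 0.406625 > 0 → root in [3.100000, 3.225000]
step 4: m = 3.162500, f(m) = 0.007406 > 0 → root in [3.100000, 3.162500]
Midpoint of [3.100000, 3.162500] = 3.131250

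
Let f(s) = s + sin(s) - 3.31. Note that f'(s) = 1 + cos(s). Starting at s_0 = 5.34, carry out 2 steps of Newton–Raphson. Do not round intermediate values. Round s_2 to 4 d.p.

s_0 = 5.340000: f = 1.220567, f' = 1.587213 → s_1 = 5.340000 - (1.220567)/(1.587213) = 4.571000
s_1 = 4.571000: f = 0.270978, f' = 0.859081 → s_2 = 4.571000 - (0.270978)/(0.859081) = 4.255571

4.2556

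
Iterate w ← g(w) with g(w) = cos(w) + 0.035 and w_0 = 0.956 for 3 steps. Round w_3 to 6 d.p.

w_1 = g(0.956000) = 0.611792
w_2 = g(0.611792) = 0.853620
w_3 = g(0.853620) = 0.692259

0.692259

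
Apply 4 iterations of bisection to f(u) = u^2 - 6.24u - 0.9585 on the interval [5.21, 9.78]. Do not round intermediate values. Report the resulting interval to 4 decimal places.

f(5.210000) = -6.324800, f(9.780000) = 33.662700 (opposite signs)
step 1: m = 7.495000, f(m) = 8.447725 > 0 → root in [5.210000, 7.495000]
step 2: m = 6.352500, f(m) = -0.243844 < 0 → root in [6.352500, 7.495000]
step 3: m = 6.923750, f(m) = 3.775614 > 0 → root in [6.352500, 6.923750]
step 4: m = 6.638125, f(m) = 1.684304 > 0 → root in [6.352500, 6.638125]

[6.3525, 6.6381]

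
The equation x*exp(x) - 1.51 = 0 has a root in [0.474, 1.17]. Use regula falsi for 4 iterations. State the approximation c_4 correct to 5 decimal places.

False-position update: c = (a·f(b) − b·f(a))/(f(b) − f(a)); replace the endpoint whose sign matches f(c).
f(0.474000) = -0.748563, f(1.170000) = 2.259731
step 1: c = 0.647188, f(c) = -0.273767 < 0 → new bracket [0.647188, 1.170000]
step 2: c = 0.703682, f(c) = -0.087730 < 0 → new bracket [0.703682, 1.170000]
step 3: c = 0.721110, f(c) = -0.026883 < 0 → new bracket [0.721110, 1.170000]
step 4: c = 0.726387, f(c) = -0.008124 < 0 → new bracket [0.726387, 1.170000]

0.72639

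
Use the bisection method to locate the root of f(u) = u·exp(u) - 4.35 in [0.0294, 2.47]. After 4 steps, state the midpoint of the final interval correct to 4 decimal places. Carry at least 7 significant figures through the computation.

f(0.029400) = -4.319723, f(2.470000) = 24.851444 (opposite signs)
step 1: m = 1.249700, f(m) = 0.010573 > 0 → root in [0.029400, 1.249700]
step 2: m = 0.639550, f(m) = -3.137651 < 0 → root in [0.639550, 1.249700]
step 3: m = 0.944625, f(m) = -1.920567 < 0 → root in [0.944625, 1.249700]
step 4: m = 1.097163, f(m) = -1.063281 < 0 → root in [1.097163, 1.249700]
Midpoint of [1.097163, 1.249700] = 1.173431

1.1734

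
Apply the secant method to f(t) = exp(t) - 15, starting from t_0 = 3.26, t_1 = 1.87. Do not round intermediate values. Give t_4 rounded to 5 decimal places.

Secant update: t_(k+1) = t_k − f(t_k)·(t_k − t_(k-1))/(f(t_k) − f(t_(k-1))).
f(t_0) = 11.049537, f(t_1) = -8.511704
t_2 = 1.870000 - (-8.511704)·(1.870000 - 3.260000)/(-8.511704 - (11.049537)) = 2.474832; f(t_2) = -3.120287
t_3 = 2.474832 - (-3.120287)·(2.474832 - 1.870000)/(-3.120287 - (-8.511704)) = 2.824879; f(t_3) = 1.858909
t_4 = 2.824879 - (1.858909)·(2.824879 - 2.474832)/(1.858909 - (-3.120287)) = 2.694194; f(t_4) = -0.206405

2.69419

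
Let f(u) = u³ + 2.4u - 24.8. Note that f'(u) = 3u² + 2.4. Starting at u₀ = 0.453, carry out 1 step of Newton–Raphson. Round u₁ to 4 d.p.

u_0 = 0.453000: f = -23.619840, f' = 3.015627 → u_1 = 0.453000 - (-23.619840)/(3.015627) = 8.285481

8.2855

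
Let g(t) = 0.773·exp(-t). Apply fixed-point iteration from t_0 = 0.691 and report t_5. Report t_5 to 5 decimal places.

0.47391

t_1 = g(0.691000) = 0.387331
t_2 = g(0.387331) = 0.524764
t_3 = g(0.524764) = 0.457380
t_4 = g(0.457380) = 0.489262
t_5 = g(0.489262) = 0.473910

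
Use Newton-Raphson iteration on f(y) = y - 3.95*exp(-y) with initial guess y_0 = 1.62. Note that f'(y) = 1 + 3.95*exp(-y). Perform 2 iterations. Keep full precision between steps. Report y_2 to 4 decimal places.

y_0 = 1.620000: f = 0.838300, f' = 1.781700 → y_1 = 1.620000 - (0.838300)/(1.781700) = 1.149494
y_1 = 1.149494: f = -0.101854, f' = 2.251348 → y_2 = 1.149494 - (-0.101854)/(2.251348) = 1.194735

1.1947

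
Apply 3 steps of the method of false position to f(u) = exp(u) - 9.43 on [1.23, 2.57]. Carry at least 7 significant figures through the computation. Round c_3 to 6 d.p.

False-position update: c = (a·f(b) − b·f(a))/(f(b) − f(a)); replace the endpoint whose sign matches f(c).
f(1.230000) = -6.008770, f(2.570000) = 3.635824
step 1: c = 2.064846, f(c) = -1.545916 < 0 → new bracket [2.064846, 2.570000]
step 2: c = 2.215553, f(c) = -0.263521 < 0 → new bracket [2.215553, 2.570000]
step 3: c = 2.239507, f(c) = -0.041298 < 0 → new bracket [2.239507, 2.570000]

2.239507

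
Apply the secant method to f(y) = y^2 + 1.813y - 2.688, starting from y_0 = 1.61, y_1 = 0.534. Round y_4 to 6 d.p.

0.966751

Secant update: y_(k+1) = y_k − f(y_k)·(y_k − y_(k-1))/(f(y_k) − f(y_(k-1))).
f(y_0) = 2.823030, f(y_1) = -1.434702
y_2 = 0.534000 - (-1.434702)·(0.534000 - 1.610000)/(-1.434702 - (2.823030)) = 0.896573; f(y_2) = -0.258669
y_3 = 0.896573 - (-0.258669)·(0.896573 - 0.534000)/(-0.258669 - (-1.434702)) = 0.976321; f(y_3) = 0.035274
y_4 = 0.976321 - (0.035274)·(0.976321 - 0.896573)/(0.035274 - (-0.258669)) = 0.966751; f(y_4) = -0.000672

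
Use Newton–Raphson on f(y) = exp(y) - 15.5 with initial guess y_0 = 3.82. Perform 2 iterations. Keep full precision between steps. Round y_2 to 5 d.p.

2.81756

Newton update: y ← y − f(y)/f'(y).
f'(y) = exp(y)
y_0 = 3.820000: f = 30.104208, f' = 45.604208 → y_1 = 3.820000 - (30.104208)/(45.604208) = 3.159881
y_1 = 3.159881: f = 8.067789, f' = 23.567789 → y_2 = 3.159881 - (8.067789)/(23.567789) = 2.817558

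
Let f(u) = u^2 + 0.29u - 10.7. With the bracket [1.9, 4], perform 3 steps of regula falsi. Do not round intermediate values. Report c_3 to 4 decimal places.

3.1269

f(1.900000) = -6.539000, f(4.000000) = 6.460000
step 1: c = 2.956381, f(c) = -1.102459 < 0 → new bracket [2.956381, 4.000000]
step 2: c = 3.108521, f(c) = -0.135629 < 0 → new bracket [3.108521, 4.000000]
step 3: c = 3.126852, f(c) = -0.016006 < 0 → new bracket [3.126852, 4.000000]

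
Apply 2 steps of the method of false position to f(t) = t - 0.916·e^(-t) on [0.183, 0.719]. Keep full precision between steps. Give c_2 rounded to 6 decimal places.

0.536711

False-position update: c = (a·f(b) − b·f(a))/(f(b) − f(a)); replace the endpoint whose sign matches f(c).
f(0.183000) = -0.579816, f(0.719000) = 0.272689
step 1: c = 0.547551, f(c) = 0.017769 > 0 → new bracket [0.183000, 0.547551]
step 2: c = 0.536711, f(c) = 0.001155 > 0 → new bracket [0.183000, 0.536711]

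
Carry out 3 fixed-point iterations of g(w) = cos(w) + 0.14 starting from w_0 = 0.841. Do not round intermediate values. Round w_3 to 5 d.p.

w_1 = g(0.841000) = 0.806718
w_2 = g(0.806718) = 0.831872
w_3 = g(0.831872) = 0.813493

0.81349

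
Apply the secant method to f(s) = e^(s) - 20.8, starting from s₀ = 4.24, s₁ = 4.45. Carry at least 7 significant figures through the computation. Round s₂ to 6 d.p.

3.610640

f(s_0) = 48.607852, f(s_1) = 64.826944
s_2 = 4.450000 - (64.826944)·(4.450000 - 4.240000)/(64.826944 - (48.607852)) = 3.610640; f(s_2) = 16.189716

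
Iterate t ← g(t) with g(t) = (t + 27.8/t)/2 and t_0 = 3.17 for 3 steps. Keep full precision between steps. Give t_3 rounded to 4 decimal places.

5.2727

t_1 = g(3.170000) = 5.969858
t_2 = g(5.969858) = 5.313293
t_3 = g(5.313293) = 5.272727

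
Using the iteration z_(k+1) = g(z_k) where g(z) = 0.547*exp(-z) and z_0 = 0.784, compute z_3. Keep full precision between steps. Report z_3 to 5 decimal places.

0.35721

z_1 = g(0.784000) = 0.249747
z_2 = g(0.249747) = 0.426112
z_3 = g(0.426112) = 0.357215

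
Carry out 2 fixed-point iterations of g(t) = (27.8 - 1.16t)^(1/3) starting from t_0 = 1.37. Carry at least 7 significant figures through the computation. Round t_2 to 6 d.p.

t_1 = g(1.370000) = 2.970481
t_2 = g(2.970481) = 2.898622

2.898622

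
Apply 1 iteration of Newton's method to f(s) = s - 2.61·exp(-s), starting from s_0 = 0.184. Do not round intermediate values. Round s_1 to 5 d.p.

0.81066

Newton update: s ← s − f(s)/f'(s).
f'(s) = 1 + 2.61·exp(-s)
s_0 = 0.184000: f = -1.987352, f' = 3.171352 → s_1 = 0.184000 - (-1.987352)/(3.171352) = 0.810658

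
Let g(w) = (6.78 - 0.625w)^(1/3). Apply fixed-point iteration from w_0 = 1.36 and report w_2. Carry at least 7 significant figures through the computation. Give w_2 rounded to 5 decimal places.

w_1 = g(1.360000) = 1.810026
w_2 = g(1.810026) = 1.780944

1.78094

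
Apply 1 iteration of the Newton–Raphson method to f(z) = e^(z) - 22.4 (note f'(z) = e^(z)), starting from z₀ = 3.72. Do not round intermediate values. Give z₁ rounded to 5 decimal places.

Newton update: z ← z − f(z)/f'(z).
z_0 = 3.720000: f = 18.864394, f' = 41.264394 → z_1 = 3.720000 - (18.864394)/(41.264394) = 3.262841

3.26284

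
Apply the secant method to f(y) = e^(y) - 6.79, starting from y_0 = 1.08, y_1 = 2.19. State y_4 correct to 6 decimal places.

Secant update: y_(k+1) = y_k − f(y_k)·(y_k − y_(k-1))/(f(y_k) − f(y_(k-1))).
f(y_0) = -3.845320, f(y_1) = 2.145213
y_2 = 2.190000 - (2.145213)·(2.190000 - 1.080000)/(2.145213 - (-3.845320)) = 1.792508; f(y_2) = -0.785505
y_3 = 1.792508 - (-0.785505)·(1.792508 - 2.190000)/(-0.785505 - (2.145213)) = 1.899046; f(y_3) = -0.110481
y_4 = 1.899046 - (-0.110481)·(1.899046 - 1.792508)/(-0.110481 - (-0.785505)) = 1.916483; f(y_4) = 0.007011

1.916483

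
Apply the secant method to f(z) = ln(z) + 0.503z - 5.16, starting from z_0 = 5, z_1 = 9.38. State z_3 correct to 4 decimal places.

f(z_0) = -1.035562, f(z_1) = 1.796720
z_2 = 9.380000 - (1.796720)·(9.380000 - 5.000000)/(1.796720 - (-1.035562)) = 6.601451; f(z_2) = 0.047820
z_3 = 6.601451 - (0.047820)·(6.601451 - 9.380000)/(0.047820 - (1.796720)) = 6.525478; f(z_3) = -0.001970

6.5255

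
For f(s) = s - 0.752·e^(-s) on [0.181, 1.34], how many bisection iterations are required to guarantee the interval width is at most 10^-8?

27

Initial width b − a = 1.34 − 0.181 = 1.159000.
After n steps the width is (b−a)/2^n; need (b−a)/2^n ≤ 10^-8.
So n ≥ log₂(1.159000/10^-8) = log₂(115900000.0000) ≈ 26.7883.
Hence n = 27.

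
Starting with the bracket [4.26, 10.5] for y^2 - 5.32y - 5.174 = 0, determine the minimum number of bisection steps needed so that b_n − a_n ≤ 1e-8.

Initial width b − a = 10.5 − 4.26 = 6.240000.
After n steps the width is (b−a)/2^n; need (b−a)/2^n ≤ 1e-8.
So n ≥ log₂(6.240000/1e-8) = log₂(624000000.0000) ≈ 29.2170.
Hence n = 30.

30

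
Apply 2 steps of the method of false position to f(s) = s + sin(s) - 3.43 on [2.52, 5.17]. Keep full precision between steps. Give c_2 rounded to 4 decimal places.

f(2.520000) = -0.327669, f(5.170000) = 0.842889
step 1: c = 3.261803, f(c) = -0.288118 < 0 → new bracket [3.261803, 5.170000]
step 2: c = 3.747906, f(c) = -0.251936 < 0 → new bracket [3.747906, 5.170000]

3.7479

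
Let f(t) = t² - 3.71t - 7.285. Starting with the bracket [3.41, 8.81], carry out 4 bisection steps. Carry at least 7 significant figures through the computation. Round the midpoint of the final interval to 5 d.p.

f(3.410000) = -8.308000, f(8.810000) = 37.646000 (opposite signs)
step 1: m = 6.110000, f(m) = 7.379000 > 0 → root in [3.410000, 6.110000]
step 2: m = 4.760000, f(m) = -2.287000 < 0 → root in [4.760000, 6.110000]
step 3: m = 5.435000, f(m) = 2.090375 > 0 → root in [4.760000, 5.435000]
step 4: m = 5.097500, f(m) = -0.212219 < 0 → root in [5.097500, 5.435000]
Midpoint of [5.097500, 5.435000] = 5.266250

5.26625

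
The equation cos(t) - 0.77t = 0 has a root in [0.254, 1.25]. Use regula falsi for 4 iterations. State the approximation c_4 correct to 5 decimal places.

0.85358

False-position update: c = (a·f(b) − b·f(a))/(f(b) − f(a)); replace the endpoint whose sign matches f(c).
f(0.254000) = 0.772335, f(1.250000) = -0.647178
step 1: c = 0.795908, f(c) = 0.086787 > 0 → new bracket [0.795908, 1.250000]
step 2: c = 0.849602, f(c) = 0.006089 > 0 → new bracket [0.849602, 1.250000]
step 3: c = 0.853334, f(c) = 0.000408 > 0 → new bracket [0.853334, 1.250000]
step 4: c = 0.853584, f(c) = 0.000027 > 0 → new bracket [0.853584, 1.250000]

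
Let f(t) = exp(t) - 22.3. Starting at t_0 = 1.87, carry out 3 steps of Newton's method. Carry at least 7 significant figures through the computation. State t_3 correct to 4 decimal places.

3.2122

f'(t) = exp(t)
t_0 = 1.870000: f = -15.811704, f' = 6.488296 → t_1 = 1.870000 - (-15.811704)/(6.488296) = 4.306958
t_1 = 4.306958: f = 51.914360, f' = 74.214360 → t_2 = 4.306958 - (51.914360)/(74.214360) = 3.607439
t_2 = 3.607439: f = 14.571489, f' = 36.871489 → t_3 = 3.607439 - (14.571489)/(36.871489) = 3.212242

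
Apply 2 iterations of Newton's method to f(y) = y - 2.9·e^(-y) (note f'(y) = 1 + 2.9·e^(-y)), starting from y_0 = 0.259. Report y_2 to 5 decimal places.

1.02576

y_0 = 0.259000: f = -1.979287, f' = 3.238287 → y_1 = 0.259000 - (-1.979287)/(3.238287) = 0.870214
y_1 = 0.870214: f = -0.344485, f' = 2.214699 → y_2 = 0.870214 - (-0.344485)/(2.214699) = 1.025759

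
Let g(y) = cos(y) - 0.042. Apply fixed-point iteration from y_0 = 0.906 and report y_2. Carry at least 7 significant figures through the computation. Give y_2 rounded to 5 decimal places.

0.79725

y_1 = g(0.906000) = 0.574899
y_2 = g(0.574899) = 0.797247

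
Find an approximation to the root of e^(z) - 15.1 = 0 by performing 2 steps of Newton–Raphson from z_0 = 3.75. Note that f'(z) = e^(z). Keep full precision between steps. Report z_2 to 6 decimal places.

Newton update: z ← z − f(z)/f'(z).
z_0 = 3.750000: f = 27.421082, f' = 42.521082 → z_1 = 3.750000 - (27.421082)/(42.521082) = 3.105118
z_1 = 3.105118: f = 7.211851, f' = 22.311851 → z_2 = 3.105118 - (7.211851)/(22.311851) = 2.781888

2.781888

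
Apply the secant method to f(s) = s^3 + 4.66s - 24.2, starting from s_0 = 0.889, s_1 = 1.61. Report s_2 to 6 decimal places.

2.931987

Secant update: s_(k+1) = s_k − f(s_k)·(s_k − s_(k-1))/(f(s_k) − f(s_(k-1))).
f(s_0) = -19.354665, f(s_1) = -12.524119
s_2 = 1.610000 - (-12.524119)·(1.610000 - 0.889000)/(-12.524119 - (-19.354665)) = 2.931987; f(s_2) = 14.668014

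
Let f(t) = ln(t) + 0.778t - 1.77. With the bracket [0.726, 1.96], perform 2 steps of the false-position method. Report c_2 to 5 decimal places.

1.64792

f(0.726000) = -1.525377, f(1.960000) = 0.427824
step 1: c = 1.689708, f(c) = 0.069148 > 0 → new bracket [0.726000, 1.689708]
step 2: c = 1.647916, f(c) = 0.011590 > 0 → new bracket [0.726000, 1.647916]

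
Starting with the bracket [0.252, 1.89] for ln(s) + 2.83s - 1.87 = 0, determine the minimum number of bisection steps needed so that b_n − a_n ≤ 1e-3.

11

Initial width b − a = 1.89 − 0.252 = 1.638000.
After n steps the width is (b−a)/2^n; need (b−a)/2^n ≤ 1e-3.
So n ≥ log₂(1.638000/1e-3) = log₂(1638.0000) ≈ 10.6777.
Hence n = 11.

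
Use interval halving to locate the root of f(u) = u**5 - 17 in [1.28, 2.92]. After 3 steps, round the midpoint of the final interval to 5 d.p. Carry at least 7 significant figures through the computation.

f(1.280000) = -13.564026, f(2.920000) = 195.282531 (opposite signs)
step 1: m = 2.100000, f(m) = 23.841010 > 0 → root in [1.280000, 2.100000]
step 2: m = 1.690000, f(m) = -3.214151 < 0 → root in [1.690000, 2.100000]
step 3: m = 1.895000, f(m) = 7.436898 > 0 → root in [1.690000, 1.895000]
Midpoint of [1.690000, 1.895000] = 1.792500

1.79250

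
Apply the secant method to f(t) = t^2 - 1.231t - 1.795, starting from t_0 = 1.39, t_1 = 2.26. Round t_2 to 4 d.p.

f(t_0) = -1.573990, f(t_1) = 0.530540
t_2 = 2.260000 - (0.530540)·(2.260000 - 1.390000)/(0.530540 - (-1.573990)) = 2.040678; f(t_2) = -0.142708

2.0407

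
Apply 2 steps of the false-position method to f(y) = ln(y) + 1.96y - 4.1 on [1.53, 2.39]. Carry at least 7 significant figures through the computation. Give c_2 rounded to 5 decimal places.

f(1.530000) = -0.675932, f(2.390000) = 1.455693
step 1: c = 1.802703, f(c) = 0.022586 > 0 → new bracket [1.530000, 1.802703]
step 2: c = 1.793886, f(c) = 0.000400 > 0 → new bracket [1.530000, 1.793886]

1.79389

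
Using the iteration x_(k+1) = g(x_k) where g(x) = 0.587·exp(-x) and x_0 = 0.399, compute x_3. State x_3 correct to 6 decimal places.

x_1 = g(0.399000) = 0.393872
x_2 = g(0.393872) = 0.395897
x_3 = g(0.395897) = 0.395096

0.395096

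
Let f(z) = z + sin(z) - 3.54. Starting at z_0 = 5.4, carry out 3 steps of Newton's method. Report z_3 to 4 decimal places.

4.5222

f'(z) = 1 + cos(z)
z_0 = 5.400000: f = 1.087236, f' = 1.634693 → z_1 = 5.400000 - (1.087236)/(1.634693) = 4.734899
z_1 = 4.734899: f = 0.195153, f' = 1.022508 → z_2 = 4.734899 - (0.195153)/(1.022508) = 4.544043
z_2 = 4.544043: f = 0.018179, f' = 0.832448 → z_3 = 4.544043 - (0.018179)/(0.832448) = 4.522204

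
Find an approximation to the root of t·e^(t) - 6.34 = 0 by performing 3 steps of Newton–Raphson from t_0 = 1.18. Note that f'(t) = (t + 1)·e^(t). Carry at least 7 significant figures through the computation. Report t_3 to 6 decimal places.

t_0 = 1.180000: f = -2.499838, f' = 7.094536 → t_1 = 1.180000 - (-2.499838)/(7.094536) = 1.532361
t_1 = 1.532361: f = 0.753443, f' = 11.722537 → t_2 = 1.532361 - (0.753443)/(11.722537) = 1.468088
t_2 = 1.468088: f = 0.032864, f' = 10.713792 → t_3 = 1.468088 - (0.032864)/(10.713792) = 1.465021

1.465021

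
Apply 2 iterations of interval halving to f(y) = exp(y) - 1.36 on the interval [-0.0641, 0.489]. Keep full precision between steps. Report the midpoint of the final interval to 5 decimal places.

f(-0.064100) = -0.422089, f(0.489000) = 0.270685 (opposite signs)
step 1: m = 0.212450, f(m) = -0.123296 < 0 → root in [0.212450, 0.489000]
step 2: m = 0.350725, f(m) = 0.060097 > 0 → root in [0.212450, 0.350725]
Midpoint of [0.212450, 0.350725] = 0.281587

0.28159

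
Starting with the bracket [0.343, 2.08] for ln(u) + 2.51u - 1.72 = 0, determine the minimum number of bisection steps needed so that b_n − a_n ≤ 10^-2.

8

Initial width b − a = 2.08 − 0.343 = 1.737000.
After n steps the width is (b−a)/2^n; need (b−a)/2^n ≤ 10^-2.
So n ≥ log₂(1.737000/10^-2) = log₂(173.7000) ≈ 7.4405.
Hence n = 8.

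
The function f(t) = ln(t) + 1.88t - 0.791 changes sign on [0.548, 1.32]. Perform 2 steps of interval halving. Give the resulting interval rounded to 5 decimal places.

f(0.548000) = -0.362240, f(1.320000) = 1.968232 (opposite signs)
step 1: m = 0.934000, f(m) = 0.896641 > 0 → root in [0.548000, 0.934000]
step 2: m = 0.741000, f(m) = 0.302325 > 0 → root in [0.548000, 0.741000]

[0.54800, 0.74100]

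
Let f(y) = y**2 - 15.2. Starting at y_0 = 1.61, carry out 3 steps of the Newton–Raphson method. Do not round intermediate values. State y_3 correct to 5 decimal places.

f'(y) = 2y
y_0 = 1.610000: f = -12.607900, f' = 3.220000 → y_1 = 1.610000 - (-12.607900)/(3.220000) = 5.525497
y_1 = 5.525497: f = 15.331116, f' = 11.050994 → y_2 = 5.525497 - (15.331116)/(11.050994) = 4.138190
y_2 = 4.138190: f = 1.924619, f' = 8.276381 → y_3 = 4.138190 - (1.924619)/(8.276381) = 3.905647

3.90565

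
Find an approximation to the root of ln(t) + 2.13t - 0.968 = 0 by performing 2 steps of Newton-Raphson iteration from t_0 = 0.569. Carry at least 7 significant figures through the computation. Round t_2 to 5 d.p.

0.65390

f'(t) = 1/t + 2.13
t_0 = 0.569000: f = -0.319905, f' = 3.887469 → t_1 = 0.569000 - (-0.319905)/(3.887469) = 0.651291
t_1 = 0.651291: f = -0.009548, f' = 3.665411 → t_2 = 0.651291 - (-0.009548)/(3.665411) = 0.653896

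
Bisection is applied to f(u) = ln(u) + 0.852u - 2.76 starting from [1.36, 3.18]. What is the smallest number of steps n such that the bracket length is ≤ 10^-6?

Initial width b − a = 3.18 − 1.36 = 1.820000.
After n steps the width is (b−a)/2^n; need (b−a)/2^n ≤ 10^-6.
So n ≥ log₂(1.820000/10^-6) = log₂(1820000.0000) ≈ 20.7955.
Hence n = 21.

21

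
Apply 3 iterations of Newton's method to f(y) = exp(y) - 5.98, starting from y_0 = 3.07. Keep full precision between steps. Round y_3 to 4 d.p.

1.7966

f'(y) = exp(y)
y_0 = 3.070000: f = 15.561903, f' = 21.541903 → y_1 = 3.070000 - (15.561903)/(21.541903) = 2.347599
y_1 = 2.347599: f = 4.480419, f' = 10.460419 → y_2 = 2.347599 - (4.480419)/(10.460419) = 1.919277
y_2 = 1.919277: f = 0.836031, f' = 6.816031 → y_3 = 1.919277 - (0.836031)/(6.816031) = 1.796621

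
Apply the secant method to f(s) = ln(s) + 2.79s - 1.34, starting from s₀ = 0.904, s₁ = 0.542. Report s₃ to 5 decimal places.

0.64035

f(s_0) = 1.081234, f(s_1) = -0.440309
s_2 = 0.542000 - (-0.440309)·(0.542000 - 0.904000)/(-0.440309 - (1.081234)) = 0.646757; f(s_2) = 0.028666
s_3 = 0.646757 - (0.028666)·(0.646757 - 0.542000)/(0.028666 - (-0.440309)) = 0.640353; f(s_3) = 0.000851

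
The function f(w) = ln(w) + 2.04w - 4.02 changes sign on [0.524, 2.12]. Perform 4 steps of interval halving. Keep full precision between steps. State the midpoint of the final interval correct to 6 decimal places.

f(0.524000) = -3.597304, f(2.120000) = 1.056216 (opposite signs)
step 1: m = 1.322000, f(m) = -1.043974 < 0 → root in [1.322000, 2.120000]
step 2: m = 1.721000, f(m) = 0.033746 > 0 → root in [1.322000, 1.721000]
step 3: m = 1.521500, f(m) = -0.496443 < 0 → root in [1.521500, 1.721000]
step 4: m = 1.621250, f(m) = -0.229453 < 0 → root in [1.621250, 1.721000]
Midpoint of [1.621250, 1.721000] = 1.671125

1.671125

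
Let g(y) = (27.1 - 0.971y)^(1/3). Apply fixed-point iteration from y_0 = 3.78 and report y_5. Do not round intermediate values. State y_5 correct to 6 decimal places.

2.895991

y_1 = g(3.780000) = 2.861465
y_2 = g(2.861465) = 2.897323
y_3 = g(2.897323) = 2.895940
y_4 = g(2.895940) = 2.895993
y_5 = g(2.895993) = 2.895991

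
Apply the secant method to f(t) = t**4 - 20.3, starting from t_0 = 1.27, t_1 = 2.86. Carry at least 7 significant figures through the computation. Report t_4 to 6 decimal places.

2.191651

f(t_0) = -17.698554, f(t_1) = 46.605856
t_2 = 2.860000 - (46.605856)·(2.860000 - 1.270000)/(46.605856 - (-17.698554)) = 1.707617; f(t_2) = -11.797202
t_3 = 1.707617 - (-11.797202)·(1.707617 - 2.860000)/(-11.797202 - (46.605856)) = 1.940394; f(t_3) = -6.123802
t_4 = 1.940394 - (-6.123802)·(1.940394 - 1.707617)/(-6.123802 - (-11.797202)) = 2.191651; f(t_4) = 2.772018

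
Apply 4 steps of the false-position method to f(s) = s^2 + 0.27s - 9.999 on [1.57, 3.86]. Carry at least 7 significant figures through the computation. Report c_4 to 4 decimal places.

3.0297

f(1.570000) = -7.110200, f(3.860000) = 5.942800
step 1: c = 2.817404, f(c) = -1.300539 < 0 → new bracket [2.817404, 3.860000]
step 2: c = 3.004601, f(c) = -0.160129 < 0 → new bracket [3.004601, 3.860000]
step 3: c = 3.027045, f(c) = -0.018695 < 0 → new bracket [3.027045, 3.860000]
step 4: c = 3.029657, f(c) = -0.002169 < 0 → new bracket [3.029657, 3.860000]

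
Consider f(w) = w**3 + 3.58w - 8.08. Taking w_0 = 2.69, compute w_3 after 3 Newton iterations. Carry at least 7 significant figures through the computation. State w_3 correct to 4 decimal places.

1.4357

f'(w) = 3w**2 + 3.58
w_0 = 2.690000: f = 21.015309, f' = 25.288300 → w_1 = 2.690000 - (21.015309)/(25.288300) = 1.858971
w_1 = 1.858971: f = 4.999299, f' = 13.947320 → w_2 = 1.858971 - (4.999299)/(13.947320) = 1.500530
w_2 = 1.500530: f = 0.670471, f' = 10.334766 → w_3 = 1.500530 - (0.670471)/(10.334766) = 1.435654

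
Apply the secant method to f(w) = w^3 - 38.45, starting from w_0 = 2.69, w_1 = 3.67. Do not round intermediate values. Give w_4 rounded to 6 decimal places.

3.375298

f(w_0) = -18.984891, f(w_1) = 10.980863
w_2 = 3.670000 - (10.980863)·(3.670000 - 2.690000)/(10.980863 - (-18.984891)) = 3.310882; f(w_2) = -2.156316
w_3 = 3.310882 - (-2.156316)·(3.310882 - 3.670000)/(-2.156316 - (10.980863)) = 3.369827; f(w_3) = -0.183143
w_4 = 3.369827 - (-0.183143)·(3.369827 - 3.310882)/(-0.183143 - (-2.156316)) = 3.375298; f(w_4) = 0.003544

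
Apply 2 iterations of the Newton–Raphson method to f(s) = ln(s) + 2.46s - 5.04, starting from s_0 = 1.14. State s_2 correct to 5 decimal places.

f'(s) = 1/s + 2.46
s_0 = 1.140000: f = -2.104572, f' = 3.337193 → s_1 = 1.140000 - (-2.104572)/(3.337193) = 1.770641
s_1 = 1.770641: f = -0.112881, f' = 3.024767 → s_2 = 1.770641 - (-0.112881)/(3.024767) = 1.807960

1.80796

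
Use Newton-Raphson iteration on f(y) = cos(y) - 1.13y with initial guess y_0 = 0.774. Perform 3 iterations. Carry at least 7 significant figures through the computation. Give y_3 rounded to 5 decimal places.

0.68521

Newton update: y ← y − f(y)/f'(y).
f'(y) = -sin(y) - 1.13
y_0 = 0.774000: f = -0.159500, f' = -1.829001 → y_1 = 0.774000 - (-0.159500)/(-1.829001) = 0.686794
y_1 = 0.686794: f = -0.002795, f' = -1.764061 → y_2 = 0.686794 - (-0.002795)/(-1.764061) = 0.685210
y_2 = 0.685210: f = -0.000001, f' = -1.762836 → y_3 = 0.685210 - (-0.000001)/(-1.762836) = 0.685209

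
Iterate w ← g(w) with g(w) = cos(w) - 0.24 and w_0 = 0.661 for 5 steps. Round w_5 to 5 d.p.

0.58672

w_1 = g(0.661000) = 0.549379
w_2 = g(0.549379) = 0.612849
w_3 = g(0.612849) = 0.578013
w_4 = g(0.578013) = 0.597550
w_5 = g(0.597550) = 0.586716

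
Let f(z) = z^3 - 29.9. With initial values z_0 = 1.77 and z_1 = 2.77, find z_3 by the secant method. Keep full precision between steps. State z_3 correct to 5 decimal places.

f(z_0) = -24.354767, f(z_1) = -8.646067
z_2 = 2.770000 - (-8.646067)·(2.770000 - 1.770000)/(-8.646067 - (-24.354767)) = 3.320400; f(z_2) = 6.707593
z_3 = 3.320400 - (6.707593)·(3.320400 - 2.770000)/(6.707593 - (-8.646067)) = 3.079945; f(z_3) = -0.683445

3.07995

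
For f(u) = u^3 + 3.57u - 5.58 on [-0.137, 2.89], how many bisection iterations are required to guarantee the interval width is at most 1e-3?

12

Initial width b − a = 2.89 − -0.137 = 3.027000.
After n steps the width is (b−a)/2^n; need (b−a)/2^n ≤ 1e-3.
So n ≥ log₂(3.027000/1e-3) = log₂(3027.0000) ≈ 11.5637.
Hence n = 12.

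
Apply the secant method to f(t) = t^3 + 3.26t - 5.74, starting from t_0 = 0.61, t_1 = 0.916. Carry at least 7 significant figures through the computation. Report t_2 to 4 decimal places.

1.3107

Secant update: t_(k+1) = t_k − f(t_k)·(t_k − t_(k-1))/(f(t_k) − f(t_(k-1))).
f(t_0) = -3.524419, f(t_1) = -1.985265
t_2 = 0.916000 - (-1.985265)·(0.916000 - 0.610000)/(-1.985265 - (-3.524419)) = 1.310691; f(t_2) = 0.784507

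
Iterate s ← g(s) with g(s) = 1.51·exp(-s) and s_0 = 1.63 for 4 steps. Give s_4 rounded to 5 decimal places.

s_1 = g(1.630000) = 0.295854
s_2 = g(0.295854) = 1.123283
s_3 = g(1.123283) = 0.491067
s_4 = g(0.491067) = 0.924079

0.92408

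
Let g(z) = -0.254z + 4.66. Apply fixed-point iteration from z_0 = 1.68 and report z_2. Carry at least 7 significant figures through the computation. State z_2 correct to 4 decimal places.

z_1 = g(1.680000) = 4.233280
z_2 = g(4.233280) = 3.584747

3.5847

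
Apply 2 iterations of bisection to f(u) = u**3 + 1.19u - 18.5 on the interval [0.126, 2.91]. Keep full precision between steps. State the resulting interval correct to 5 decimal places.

f(0.126000) = -18.348060, f(2.910000) = 9.605071 (opposite signs)
step 1: m = 1.518000, f(m) = -13.195616 < 0 → root in [1.518000, 2.910000]
step 2: m = 2.214000, f(m) = -5.012764 < 0 → root in [2.214000, 2.910000]

[2.21400, 2.91000]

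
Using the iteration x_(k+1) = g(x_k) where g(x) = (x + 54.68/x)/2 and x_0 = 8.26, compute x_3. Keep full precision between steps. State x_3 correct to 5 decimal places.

7.39459

x_1 = g(8.260000) = 7.439927
x_2 = g(7.439927) = 7.394731
x_3 = g(7.394731) = 7.394593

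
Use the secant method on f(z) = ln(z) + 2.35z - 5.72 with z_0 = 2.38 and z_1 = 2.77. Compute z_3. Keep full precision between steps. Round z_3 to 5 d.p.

Secant update: z_(k+1) = z_k − f(z_k)·(z_k − z_(k-1))/(f(z_k) − f(z_(k-1))).
f(z_0) = 0.740100, f(z_1) = 1.808347
z_2 = 2.770000 - (1.808347)·(2.770000 - 2.380000)/(1.808347 - (0.740100)) = 2.109801; f(z_2) = -0.015374
z_3 = 2.109801 - (-0.015374)·(2.109801 - 2.770000)/(-0.015374 - (1.808347)) = 2.115366; f(z_3) = 0.000339

2.11537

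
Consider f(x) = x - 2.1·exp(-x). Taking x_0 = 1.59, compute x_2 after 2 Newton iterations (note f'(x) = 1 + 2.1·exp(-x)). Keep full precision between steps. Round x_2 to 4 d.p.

0.8729

x_0 = 1.590000: f = 1.161756, f' = 1.428244 → x_1 = 1.590000 - (1.161756)/(1.428244) = 0.776584
x_1 = 0.776584: f = -0.189362, f' = 1.965947 → x_2 = 0.776584 - (-0.189362)/(1.965947) = 0.872905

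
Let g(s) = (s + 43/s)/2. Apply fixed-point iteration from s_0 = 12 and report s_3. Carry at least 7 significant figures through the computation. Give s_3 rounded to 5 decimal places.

s_1 = g(12.000000) = 7.791667
s_2 = g(7.791667) = 6.655192
s_3 = g(6.655192) = 6.558156

6.55816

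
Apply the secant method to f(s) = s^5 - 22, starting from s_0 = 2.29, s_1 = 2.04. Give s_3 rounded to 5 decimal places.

f(s_0) = 40.976339, f(s_1) = 13.330586
s_2 = 2.040000 - (13.330586)·(2.040000 - 2.290000)/(13.330586 - (40.976339)) = 1.919452; f(s_2) = 4.054697
s_3 = 1.919452 - (4.054697)·(1.919452 - 2.040000)/(4.054697 - (13.330586)) = 1.866757; f(s_3) = 0.669372

1.86676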